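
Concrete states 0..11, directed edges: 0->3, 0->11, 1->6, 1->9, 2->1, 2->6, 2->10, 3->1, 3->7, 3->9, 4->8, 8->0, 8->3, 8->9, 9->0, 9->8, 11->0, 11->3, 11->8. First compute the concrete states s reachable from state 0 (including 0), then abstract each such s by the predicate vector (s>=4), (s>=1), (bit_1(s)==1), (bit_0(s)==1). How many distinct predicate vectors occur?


BFS from 0:
Concrete reachable: {0, 1, 3, 6, 7, 8, 9, 11}
Abstract via predicates (s>=4), (s>=1), (bit_1(s)==1), (bit_0(s)==1):
  (0,0,0,0) <- {0}
  (0,1,0,1) <- {1}
  (0,1,1,1) <- {3}
  (1,1,0,0) <- {8}
  (1,1,0,1) <- {9}
  (1,1,1,0) <- {6}
  (1,1,1,1) <- {7, 11}
Distinct abstract states = 7

7


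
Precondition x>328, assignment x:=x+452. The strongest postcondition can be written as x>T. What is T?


Formula: sp(P, x:=E) = exists old_x. (x = E[old_x/x]) AND P[old_x/x] (old_x is the value of x before the assignment; eliminate old_x by solving x = E[old_x/x] for old_x)
Step 1: Precondition P: x>328, i.e. old_x > 328
Step 2: Assignment gives x = old_x + 452, so old_x = x - 452
Step 3: Substitute into P: x - 452 > 328
Step 4: Simplify: x > 328+452 = 780

780


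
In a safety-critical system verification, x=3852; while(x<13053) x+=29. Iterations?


Step 1: x goes from 3852 toward 13053 by 29; the body runs while x<13053, so iterations = ceil((bound-start)/step)
Step 2: Distance=9201
Step 3: ceil(9201/29)=318

318


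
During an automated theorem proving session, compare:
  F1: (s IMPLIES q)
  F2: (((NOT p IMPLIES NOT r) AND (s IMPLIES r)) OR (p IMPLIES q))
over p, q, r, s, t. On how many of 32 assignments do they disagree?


F1 = (s IMPLIES q)
F2 = (((NOT p IMPLIES NOT r) AND (s IMPLIES r)) OR (p IMPLIES q))
Evaluate both on each of 32 rows (bits = p,q,r,s,t):
  row 0 [00000]: F1=1 F2=1 -> 0
  row 1 [00001]: F1=1 F2=1 -> 0
  row 2 [00010]: F1=0 F2=1 (differ) -> 1
  row 3 [00011]: F1=0 F2=1 (differ) -> 1
  row 4 [00100]: F1=1 F2=1 -> 0
  row 5 [00101]: F1=1 F2=1 -> 0
  row 6 [00110]: F1=0 F2=1 (differ) -> 1
  row 7 [00111]: F1=0 F2=1 (differ) -> 1
  row 8 [01000]: F1=1 F2=1 -> 0
  row 9 [01001]: F1=1 F2=1 -> 0
  row 10 [01010]: F1=1 F2=1 -> 0
  row 11 [01011]: F1=1 F2=1 -> 0
  row 12 [01100]: F1=1 F2=1 -> 0
  row 13 [01101]: F1=1 F2=1 -> 0
  row 14 [01110]: F1=1 F2=1 -> 0
  row 15 [01111]: F1=1 F2=1 -> 0
  row 16 [10000]: F1=1 F2=1 -> 0
  row 17 [10001]: F1=1 F2=1 -> 0
  row 18 [10010]: F1=0 F2=0 -> 0
  row 19 [10011]: F1=0 F2=0 -> 0
  row 20 [10100]: F1=1 F2=1 -> 0
  row 21 [10101]: F1=1 F2=1 -> 0
  row 22 [10110]: F1=0 F2=1 (differ) -> 1
  row 23 [10111]: F1=0 F2=1 (differ) -> 1
  row 24 [11000]: F1=1 F2=1 -> 0
  row 25 [11001]: F1=1 F2=1 -> 0
  row 26 [11010]: F1=1 F2=1 -> 0
  row 27 [11011]: F1=1 F2=1 -> 0
  row 28 [11100]: F1=1 F2=1 -> 0
  row 29 [11101]: F1=1 F2=1 -> 0
  row 30 [11110]: F1=1 F2=1 -> 0
  row 31 [11111]: F1=1 F2=1 -> 0
Full result column, 8 rows per line (p,q fixed per line; r,s,t runs 000..111 left to right):
  rows 0-7 [p,q=00]: 00110011  (ones: 4)
  rows 8-15 [p,q=01]: 00000000  (ones: 0)
  rows 16-23 [p,q=10]: 00000011  (ones: 2)
  rows 24-31 [p,q=11]: 00000000  (ones: 0)
Disagreements = 4+0+2+0 = 6

6


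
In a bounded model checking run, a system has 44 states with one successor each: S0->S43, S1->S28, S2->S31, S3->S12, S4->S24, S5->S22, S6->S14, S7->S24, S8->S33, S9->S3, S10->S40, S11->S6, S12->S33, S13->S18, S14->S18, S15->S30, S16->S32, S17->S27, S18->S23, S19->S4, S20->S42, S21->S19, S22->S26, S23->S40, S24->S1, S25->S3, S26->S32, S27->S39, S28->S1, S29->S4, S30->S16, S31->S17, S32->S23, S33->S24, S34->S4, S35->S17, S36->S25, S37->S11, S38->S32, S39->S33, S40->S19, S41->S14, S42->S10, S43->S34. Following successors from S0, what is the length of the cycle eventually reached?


Trace from S0 until a state repeats:
  S0 -> S43 -> S34 -> S4 -> S24 -> S1 -> S28 -> S1
S1 first seen at step 5, revisited at step 7.
Cycle length = 7 - 5 = 2

2


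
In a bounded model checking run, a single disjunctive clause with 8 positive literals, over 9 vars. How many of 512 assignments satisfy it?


Step 1: Total=2^9=512
Step 2: Unsat when all 8 false: 2^1=2
Step 3: Sat=512-2=510

510


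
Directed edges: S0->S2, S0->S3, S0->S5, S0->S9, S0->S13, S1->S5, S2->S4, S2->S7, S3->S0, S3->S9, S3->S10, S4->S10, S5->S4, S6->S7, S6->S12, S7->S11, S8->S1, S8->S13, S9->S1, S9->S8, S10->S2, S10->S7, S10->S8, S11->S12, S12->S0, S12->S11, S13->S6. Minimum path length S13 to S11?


BFS layer-by-layer from S13:
  dist 0: {S13}
  dist 1: {S6}
  dist 2: {S7, S12}
  dist 3: {S0, S11}
  -> S11 reached at distance 3
Shortest path length = 3

3


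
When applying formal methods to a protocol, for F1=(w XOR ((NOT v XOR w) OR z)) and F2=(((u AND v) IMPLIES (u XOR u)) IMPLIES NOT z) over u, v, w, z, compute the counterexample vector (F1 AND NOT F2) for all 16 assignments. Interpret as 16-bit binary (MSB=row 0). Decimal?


F1 = (w XOR ((NOT v XOR w) OR z))
F2 = (((u AND v) IMPLIES (u XOR u)) IMPLIES NOT z)
Counterexample to F1=>F2 is where F1=1 and F2=0.
Evaluate each row (bits = u,v,w,z, MSB first):
  row 0 [0000]: F1=1 F2=1 -> F1&~F2 -> 0
  row 1 [0001]: F1=1 F2=0 -> F1&~F2 -> 1
  row 2 [0010]: F1=1 F2=1 -> F1&~F2 -> 0
  row 3 [0011]: F1=0 F2=0 -> F1&~F2 -> 0
  row 4 [0100]: F1=0 F2=1 -> F1&~F2 -> 0
  row 5 [0101]: F1=1 F2=0 -> F1&~F2 -> 1
  row 6 [0110]: F1=0 F2=1 -> F1&~F2 -> 0
  row 7 [0111]: F1=0 F2=0 -> F1&~F2 -> 0
  row 8 [1000]: F1=1 F2=1 -> F1&~F2 -> 0
  row 9 [1001]: F1=1 F2=0 -> F1&~F2 -> 1
  row 10 [1010]: F1=1 F2=1 -> F1&~F2 -> 0
  row 11 [1011]: F1=0 F2=0 -> F1&~F2 -> 0
  row 12 [1100]: F1=0 F2=1 -> F1&~F2 -> 0
  row 13 [1101]: F1=1 F2=1 -> F1&~F2 -> 0
  row 14 [1110]: F1=0 F2=1 -> F1&~F2 -> 0
  row 15 [1111]: F1=0 F2=1 -> F1&~F2 -> 0
Full result column, 4 rows per line (u,v fixed per line; w,z runs 00..11 left to right):
  rows 0-3 [u,v=00]: 0100  = hex 4
  rows 4-7 [u,v=01]: 0100  = hex 4
  rows 8-11 [u,v=10]: 0100  = hex 4
  rows 12-15 [u,v=11]: 0000  = hex 0
Counterexample vector (row 0 .. row 15) = 0100010001000000
Output column grouped in 4s = 0100 0100 0100 0000 = 0x4440
Convert to decimal digit by digit (value = value*16 + digit):
  4 -> 4
  4*16 + 4 = 68
  68*16 + 4 = 1092
  1092*16 + 0 = 17472
Decimal = 17472

17472


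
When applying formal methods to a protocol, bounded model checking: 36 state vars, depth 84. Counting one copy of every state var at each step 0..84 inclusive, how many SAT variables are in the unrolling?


BMC unrolls to depth k, creating one copy of each state var for steps 0..k.
Step count = 84 + 1 = 85 (steps 0 through 84)
Vars per step = 36
Total = 36 * 85 = 3060

3060


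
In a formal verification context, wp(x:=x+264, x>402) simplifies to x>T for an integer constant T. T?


Formula: wp(x:=E, P) = P[E/x] (substitute E for x in postcondition)
Step 1: Postcondition: x>402
Step 2: Substitute x+264 for x: x+264>402
Step 3: Solve for x: x > 402-264 = 138

138


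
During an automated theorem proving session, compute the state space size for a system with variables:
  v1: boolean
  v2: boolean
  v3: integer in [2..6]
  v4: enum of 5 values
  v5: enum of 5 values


State space = product of domain sizes of all variables.
Domain sizes:
  v1 (boolean): 2
  v2 (boolean): 2
  v3 (integer in [2..6]): 5
  v4 (enum of 5 values): 5
  v5 (enum of 5 values): 5
Product = 2 * 2 * 5 * 5 * 5 = 500

500


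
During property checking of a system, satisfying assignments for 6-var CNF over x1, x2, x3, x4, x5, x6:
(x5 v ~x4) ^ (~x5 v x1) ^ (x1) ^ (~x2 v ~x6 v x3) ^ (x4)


CNF with 5 clauses over 6 vars (64 assignments).
An assignment satisfies CNF iff every clause has >=1 true literal.
Check each row (bits = x1,x2,x3,x4,x5,x6; clause T/F shown):
  row 0 [000000]: clauses=TTFTF -> 0
  row 1 [000001]: clauses=TTFTF -> 0
  row 2 [000010]: clauses=TFFTF -> 0
  row 3 [000011]: clauses=TFFTF -> 0
  row 4 [000100]: clauses=FTFTT -> 0
  (every remaining row is evaluated the same way; all 64 results are listed next)
Full result column, 8 rows per line (x1,x2,x3 fixed per line; x4,x5,x6 runs 000..111 left to right):
  rows 0-7 [x1,x2,x3=000]: 00000000  (ones: 0)
  rows 8-15 [x1,x2,x3=001]: 00000000  (ones: 0)
  rows 16-23 [x1,x2,x3=010]: 00000000  (ones: 0)
  rows 24-31 [x1,x2,x3=011]: 00000000  (ones: 0)
  rows 32-39 [x1,x2,x3=100]: 00000011  (ones: 2)
  rows 40-47 [x1,x2,x3=101]: 00000011  (ones: 2)
  rows 48-55 [x1,x2,x3=110]: 00000010  (ones: 1)
  rows 56-63 [x1,x2,x3=111]: 00000011  (ones: 2)
Satisfying assignments = 0+0+0+0+2+2+1+2 = 7

7


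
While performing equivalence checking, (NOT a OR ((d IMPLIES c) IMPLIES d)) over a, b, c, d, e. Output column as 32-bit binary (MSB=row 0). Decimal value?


Formula: (NOT a OR ((d IMPLIES c) IMPLIES d)) over a, b, c, d, e (32 rows)
Evaluate each row (bits = a,b,c,d,e, MSB first):
  row 0 [00000]: (NOT 0 OR ((0 IMPLIES 0) IMPLIES 0)) -> 1
  row 1 [00001]: (NOT 0 OR ((0 IMPLIES 0) IMPLIES 0)) -> 1
  row 2 [00010]: (NOT 0 OR ((1 IMPLIES 0) IMPLIES 1)) -> 1
  row 3 [00011]: (NOT 0 OR ((1 IMPLIES 0) IMPLIES 1)) -> 1
  row 4 [00100]: (NOT 0 OR ((0 IMPLIES 1) IMPLIES 0)) -> 1
  row 5 [00101]: (NOT 0 OR ((0 IMPLIES 1) IMPLIES 0)) -> 1
  row 6 [00110]: (NOT 0 OR ((1 IMPLIES 1) IMPLIES 1)) -> 1
  row 7 [00111]: (NOT 0 OR ((1 IMPLIES 1) IMPLIES 1)) -> 1
  row 8 [01000]: (NOT 0 OR ((0 IMPLIES 0) IMPLIES 0)) -> 1
  row 9 [01001]: (NOT 0 OR ((0 IMPLIES 0) IMPLIES 0)) -> 1
  row 10 [01010]: (NOT 0 OR ((1 IMPLIES 0) IMPLIES 1)) -> 1
  row 11 [01011]: (NOT 0 OR ((1 IMPLIES 0) IMPLIES 1)) -> 1
  row 12 [01100]: (NOT 0 OR ((0 IMPLIES 1) IMPLIES 0)) -> 1
  row 13 [01101]: (NOT 0 OR ((0 IMPLIES 1) IMPLIES 0)) -> 1
  row 14 [01110]: (NOT 0 OR ((1 IMPLIES 1) IMPLIES 1)) -> 1
  row 15 [01111]: (NOT 0 OR ((1 IMPLIES 1) IMPLIES 1)) -> 1
  row 16 [10000]: (NOT 1 OR ((0 IMPLIES 0) IMPLIES 0)) -> 0
  row 17 [10001]: (NOT 1 OR ((0 IMPLIES 0) IMPLIES 0)) -> 0
  row 18 [10010]: (NOT 1 OR ((1 IMPLIES 0) IMPLIES 1)) -> 1
  row 19 [10011]: (NOT 1 OR ((1 IMPLIES 0) IMPLIES 1)) -> 1
  row 20 [10100]: (NOT 1 OR ((0 IMPLIES 1) IMPLIES 0)) -> 0
  row 21 [10101]: (NOT 1 OR ((0 IMPLIES 1) IMPLIES 0)) -> 0
  row 22 [10110]: (NOT 1 OR ((1 IMPLIES 1) IMPLIES 1)) -> 1
  row 23 [10111]: (NOT 1 OR ((1 IMPLIES 1) IMPLIES 1)) -> 1
  row 24 [11000]: (NOT 1 OR ((0 IMPLIES 0) IMPLIES 0)) -> 0
  row 25 [11001]: (NOT 1 OR ((0 IMPLIES 0) IMPLIES 0)) -> 0
  row 26 [11010]: (NOT 1 OR ((1 IMPLIES 0) IMPLIES 1)) -> 1
  row 27 [11011]: (NOT 1 OR ((1 IMPLIES 0) IMPLIES 1)) -> 1
  row 28 [11100]: (NOT 1 OR ((0 IMPLIES 1) IMPLIES 0)) -> 0
  row 29 [11101]: (NOT 1 OR ((0 IMPLIES 1) IMPLIES 0)) -> 0
  row 30 [11110]: (NOT 1 OR ((1 IMPLIES 1) IMPLIES 1)) -> 1
  row 31 [11111]: (NOT 1 OR ((1 IMPLIES 1) IMPLIES 1)) -> 1
Full result column, 4 rows per line (a,b,c fixed per line; d,e runs 00..11 left to right):
  rows 0-3 [a,b,c=000]: 1111  = hex F
  rows 4-7 [a,b,c=001]: 1111  = hex F
  rows 8-11 [a,b,c=010]: 1111  = hex F
  rows 12-15 [a,b,c=011]: 1111  = hex F
  rows 16-19 [a,b,c=100]: 0011  = hex 3
  rows 20-23 [a,b,c=101]: 0011  = hex 3
  rows 24-27 [a,b,c=110]: 0011  = hex 3
  rows 28-31 [a,b,c=111]: 0011  = hex 3
Output column (row 0 .. row 31) = 11111111111111110011001100110011
Output column grouped in 4s = 1111 1111 1111 1111 0011 0011 0011 0011 = 0xFFFF3333
Convert to decimal digit by digit (value = value*16 + digit):
  F -> 15
  15*16 + 15 (F) = 255
  255*16 + 15 (F) = 4095
  4095*16 + 15 (F) = 65535
  65535*16 + 3 = 1048563
  1048563*16 + 3 = 16777011
  16777011*16 + 3 = 268432179
  268432179*16 + 3 = 4294914867
Decimal = 4294914867

4294914867


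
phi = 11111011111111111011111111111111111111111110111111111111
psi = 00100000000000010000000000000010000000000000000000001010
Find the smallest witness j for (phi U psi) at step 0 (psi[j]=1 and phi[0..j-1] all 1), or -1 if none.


(phi U psi) at 0: need smallest j with psi[j]=1 and phi[i]=1 for all i in [0,j).
Scan from step 0:
  step 0: phi=1, psi=0 -> continue
  step 1: phi=1, psi=0 -> continue
  step 2: psi=1 and phi held for [0,2) -> witness found
Witness step = 2

2


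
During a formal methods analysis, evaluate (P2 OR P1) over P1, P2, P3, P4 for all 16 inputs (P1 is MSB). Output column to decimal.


Formula: (P2 OR P1) over P1, P2, P3, P4 (16 rows)
Evaluate each row (bits = P1,P2,P3,P4, MSB first):
  row 0 [0000]: (0 OR 0) -> 0
  row 1 [0001]: (0 OR 0) -> 0
  row 2 [0010]: (0 OR 0) -> 0
  row 3 [0011]: (0 OR 0) -> 0
  row 4 [0100]: (1 OR 0) -> 1
  row 5 [0101]: (1 OR 0) -> 1
  row 6 [0110]: (1 OR 0) -> 1
  row 7 [0111]: (1 OR 0) -> 1
  row 8 [1000]: (0 OR 1) -> 1
  row 9 [1001]: (0 OR 1) -> 1
  row 10 [1010]: (0 OR 1) -> 1
  row 11 [1011]: (0 OR 1) -> 1
  row 12 [1100]: (1 OR 1) -> 1
  row 13 [1101]: (1 OR 1) -> 1
  row 14 [1110]: (1 OR 1) -> 1
  row 15 [1111]: (1 OR 1) -> 1
Full result column, 4 rows per line (P1,P2 fixed per line; P3,P4 runs 00..11 left to right):
  rows 0-3 [P1,P2=00]: 0000  = hex 0
  rows 4-7 [P1,P2=01]: 1111  = hex F
  rows 8-11 [P1,P2=10]: 1111  = hex F
  rows 12-15 [P1,P2=11]: 1111  = hex F
Output column (row 0 .. row 15) = 0000111111111111
Output column grouped in 4s = 0000 1111 1111 1111 = 0x0FFF
Convert to decimal digit by digit (value = value*16 + digit):
  0 -> 0
  0*16 + 15 (F) = 15
  15*16 + 15 (F) = 255
  255*16 + 15 (F) = 4095
Decimal = 4095

4095


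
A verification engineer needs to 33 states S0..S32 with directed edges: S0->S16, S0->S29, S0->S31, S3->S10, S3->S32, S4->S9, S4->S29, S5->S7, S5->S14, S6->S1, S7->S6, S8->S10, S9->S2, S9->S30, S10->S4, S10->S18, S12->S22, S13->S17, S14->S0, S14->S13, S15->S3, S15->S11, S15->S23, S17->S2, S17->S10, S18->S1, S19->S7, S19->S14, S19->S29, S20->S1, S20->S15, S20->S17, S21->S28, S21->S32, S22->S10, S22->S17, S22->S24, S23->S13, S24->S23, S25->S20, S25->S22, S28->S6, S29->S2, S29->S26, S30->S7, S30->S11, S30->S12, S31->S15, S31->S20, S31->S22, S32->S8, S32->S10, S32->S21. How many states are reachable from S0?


BFS from S0:
  layer 0: {S0}
  layer 1: {S16, S29, S31}
  layer 2: {S2, S15, S20, S22, S26}
  layer 3: {S1, S3, S10, S11, S17, S23, S24}
  layer 4: {S4, S13, S18, S32}
  layer 5: {S8, S9, S21}
  layer 6: {S28, S30}
  layer 7: {S6, S7, S12}
Reachable set: {S0, S1, S2, S3, S4, S6, S7, S8, S9, S10, S11, S12, S13, S15, S16, S17, S18, S20, S21, S22, S23, S24, S26, S28, S29, S30, S31, S32}
Count = 28

28


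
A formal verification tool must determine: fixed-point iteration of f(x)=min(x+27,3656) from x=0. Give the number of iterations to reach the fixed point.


Step 1: x=0, cap=3656, increment=27
Step 2: x grows by 27 each step until capped at 3656; fixed point is x=3656
Step 3: iterations = ceil(3656/27) = 136

136


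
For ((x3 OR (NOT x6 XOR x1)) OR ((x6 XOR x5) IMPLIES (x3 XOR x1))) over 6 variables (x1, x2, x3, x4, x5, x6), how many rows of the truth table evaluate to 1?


Formula: ((x3 OR (NOT x6 XOR x1)) OR ((x6 XOR x5) IMPLIES (x3 XOR x1))) over 6 vars (64 rows)
Evaluate each row (x1, x2, x3, x4, x5, x6 as bits, MSB first):
  row 0 [000000]: ((0 OR (NOT 0 XOR 0)) OR ((0 XOR 0) IMPLIES (0 XOR 0))) -> 1
  row 1 [000001]: ((0 OR (NOT 1 XOR 0)) OR ((1 XOR 0) IMPLIES (0 XOR 0))) -> 0
  row 2 [000010]: ((0 OR (NOT 0 XOR 0)) OR ((0 XOR 1) IMPLIES (0 XOR 0))) -> 1
  row 3 [000011]: ((0 OR (NOT 1 XOR 0)) OR ((1 XOR 1) IMPLIES (0 XOR 0))) -> 1
  row 4 [000100]: ((0 OR (NOT 0 XOR 0)) OR ((0 XOR 0) IMPLIES (0 XOR 0))) -> 1
  (every remaining row is evaluated the same way; all 64 results are listed next)
Full result column, 8 rows per line (x1,x2,x3 fixed per line; x4,x5,x6 runs 000..111 left to right):
  rows 0-7 [x1,x2,x3=000]: 10111011  (ones: 6)
  rows 8-15 [x1,x2,x3=001]: 11111111  (ones: 8)
  rows 16-23 [x1,x2,x3=010]: 10111011  (ones: 6)
  rows 24-31 [x1,x2,x3=011]: 11111111  (ones: 8)
  rows 32-39 [x1,x2,x3=100]: 11111111  (ones: 8)
  rows 40-47 [x1,x2,x3=101]: 11111111  (ones: 8)
  rows 48-55 [x1,x2,x3=110]: 11111111  (ones: 8)
  rows 56-63 [x1,x2,x3=111]: 11111111  (ones: 8)
Count of 1-rows = 6+8+6+8+8+8+8+8 = 60

60


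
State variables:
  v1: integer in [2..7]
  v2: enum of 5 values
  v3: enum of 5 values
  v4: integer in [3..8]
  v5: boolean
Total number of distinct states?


State space = product of domain sizes of all variables.
Domain sizes:
  v1 (integer in [2..7]): 6
  v2 (enum of 5 values): 5
  v3 (enum of 5 values): 5
  v4 (integer in [3..8]): 6
  v5 (boolean): 2
Product = 6 * 5 * 5 * 6 * 2 = 1800

1800


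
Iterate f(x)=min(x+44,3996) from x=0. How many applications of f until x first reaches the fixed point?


Step 1: x=0, cap=3996, increment=44
Step 2: x grows by 44 each step until capped at 3996; fixed point is x=3996
Step 3: iterations = ceil(3996/44) = 91

91


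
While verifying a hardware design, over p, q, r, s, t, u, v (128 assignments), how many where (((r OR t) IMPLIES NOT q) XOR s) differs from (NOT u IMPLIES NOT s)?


F1 = (((r OR t) IMPLIES NOT q) XOR s)
F2 = (NOT u IMPLIES NOT s)
Evaluate both on each of 128 rows (bits = p,q,r,s,t,u,v):
  row 0 [0000000]: F1=1 F2=1 -> 0
  row 1 [0000001]: F1=1 F2=1 -> 0
  row 2 [0000010]: F1=1 F2=1 -> 0
  row 3 [0000011]: F1=1 F2=1 -> 0
  row 4 [0000100]: F1=1 F2=1 -> 0
  (every remaining row is evaluated the same way; all 128 results are listed next)
Full result column, 8 rows per line (p,q,r,s fixed per line; t,u,v runs 000..111 left to right):
  rows 0-7 [p,q,r,s=0000]: 00000000  (ones: 0)
  rows 8-15 [p,q,r,s=0001]: 00110011  (ones: 4)
  rows 16-23 [p,q,r,s=0010]: 00000000  (ones: 0)
  rows 24-31 [p,q,r,s=0011]: 00110011  (ones: 4)
  rows 32-39 [p,q,r,s=0100]: 00001111  (ones: 4)
  rows 40-47 [p,q,r,s=0101]: 00111100  (ones: 4)
  rows 48-55 [p,q,r,s=0110]: 11111111  (ones: 8)
  rows 56-63 [p,q,r,s=0111]: 11001100  (ones: 4)
  rows 64-71 [p,q,r,s=1000]: 00000000  (ones: 0)
  rows 72-79 [p,q,r,s=1001]: 00110011  (ones: 4)
  rows 80-87 [p,q,r,s=1010]: 00000000  (ones: 0)
  rows 88-95 [p,q,r,s=1011]: 00110011  (ones: 4)
  rows 96-103 [p,q,r,s=1100]: 00001111  (ones: 4)
  rows 104-111 [p,q,r,s=1101]: 00111100  (ones: 4)
  rows 112-119 [p,q,r,s=1110]: 11111111  (ones: 8)
  rows 120-127 [p,q,r,s=1111]: 11001100  (ones: 4)
Disagreements = 0+4+0+4+4+4+8+4+0+4+0+4+4+4+8+4 = 56

56


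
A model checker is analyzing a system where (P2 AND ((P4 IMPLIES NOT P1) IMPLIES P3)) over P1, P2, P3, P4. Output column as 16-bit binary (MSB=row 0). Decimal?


Formula: (P2 AND ((P4 IMPLIES NOT P1) IMPLIES P3)) over P1, P2, P3, P4 (16 rows)
Evaluate each row (bits = P1,P2,P3,P4, MSB first):
  row 0 [0000]: (0 AND ((0 IMPLIES NOT 0) IMPLIES 0)) -> 0
  row 1 [0001]: (0 AND ((1 IMPLIES NOT 0) IMPLIES 0)) -> 0
  row 2 [0010]: (0 AND ((0 IMPLIES NOT 0) IMPLIES 1)) -> 0
  row 3 [0011]: (0 AND ((1 IMPLIES NOT 0) IMPLIES 1)) -> 0
  row 4 [0100]: (1 AND ((0 IMPLIES NOT 0) IMPLIES 0)) -> 0
  row 5 [0101]: (1 AND ((1 IMPLIES NOT 0) IMPLIES 0)) -> 0
  row 6 [0110]: (1 AND ((0 IMPLIES NOT 0) IMPLIES 1)) -> 1
  row 7 [0111]: (1 AND ((1 IMPLIES NOT 0) IMPLIES 1)) -> 1
  row 8 [1000]: (0 AND ((0 IMPLIES NOT 1) IMPLIES 0)) -> 0
  row 9 [1001]: (0 AND ((1 IMPLIES NOT 1) IMPLIES 0)) -> 0
  row 10 [1010]: (0 AND ((0 IMPLIES NOT 1) IMPLIES 1)) -> 0
  row 11 [1011]: (0 AND ((1 IMPLIES NOT 1) IMPLIES 1)) -> 0
  row 12 [1100]: (1 AND ((0 IMPLIES NOT 1) IMPLIES 0)) -> 0
  row 13 [1101]: (1 AND ((1 IMPLIES NOT 1) IMPLIES 0)) -> 1
  row 14 [1110]: (1 AND ((0 IMPLIES NOT 1) IMPLIES 1)) -> 1
  row 15 [1111]: (1 AND ((1 IMPLIES NOT 1) IMPLIES 1)) -> 1
Full result column, 4 rows per line (P1,P2 fixed per line; P3,P4 runs 00..11 left to right):
  rows 0-3 [P1,P2=00]: 0000  = hex 0
  rows 4-7 [P1,P2=01]: 0011  = hex 3
  rows 8-11 [P1,P2=10]: 0000  = hex 0
  rows 12-15 [P1,P2=11]: 0111  = hex 7
Output column (row 0 .. row 15) = 0000001100000111
Output column grouped in 4s = 0000 0011 0000 0111 = 0x0307
Convert to decimal digit by digit (value = value*16 + digit):
  0 -> 0
  0*16 + 3 = 3
  3*16 + 0 = 48
  48*16 + 7 = 775
Decimal = 775

775


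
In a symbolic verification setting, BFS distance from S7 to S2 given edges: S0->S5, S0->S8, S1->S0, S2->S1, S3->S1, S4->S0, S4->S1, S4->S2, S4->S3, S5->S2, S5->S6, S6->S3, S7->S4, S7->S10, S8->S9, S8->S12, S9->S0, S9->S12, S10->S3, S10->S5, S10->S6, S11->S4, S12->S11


BFS layer-by-layer from S7:
  dist 0: {S7}
  dist 1: {S4, S10}
  dist 2: {S0, S1, S2, S3, S5, S6}
  -> S2 reached at distance 2
Shortest path length = 2

2


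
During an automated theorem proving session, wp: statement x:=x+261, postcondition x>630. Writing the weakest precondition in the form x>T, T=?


Formula: wp(x:=E, P) = P[E/x] (substitute E for x in postcondition)
Step 1: Postcondition: x>630
Step 2: Substitute x+261 for x: x+261>630
Step 3: Solve for x: x > 630-261 = 369

369


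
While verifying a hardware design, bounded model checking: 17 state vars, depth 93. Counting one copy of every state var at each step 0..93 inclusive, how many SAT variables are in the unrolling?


BMC unrolls to depth k, creating one copy of each state var for steps 0..k.
Step count = 93 + 1 = 94 (steps 0 through 93)
Vars per step = 17
Total = 17 * 94 = 1598

1598


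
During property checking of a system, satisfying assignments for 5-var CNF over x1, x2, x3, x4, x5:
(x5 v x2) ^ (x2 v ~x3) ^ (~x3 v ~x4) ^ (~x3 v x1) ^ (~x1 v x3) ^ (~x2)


CNF with 6 clauses over 5 vars (32 assignments).
An assignment satisfies CNF iff every clause has >=1 true literal.
Check each row (bits = x1,x2,x3,x4,x5; clause T/F shown):
  row 0 [00000]: clauses=FTTTTT -> 0
  row 1 [00001]: clauses=TTTTTT -> 1
  row 2 [00010]: clauses=FTTTTT -> 0
  row 3 [00011]: clauses=TTTTTT -> 1
  row 4 [00100]: clauses=FFTFTT -> 0
  row 5 [00101]: clauses=TFTFTT -> 0
  row 6 [00110]: clauses=FFFFTT -> 0
  row 7 [00111]: clauses=TFFFTT -> 0
  row 8 [01000]: clauses=TTTTTF -> 0
  row 9 [01001]: clauses=TTTTTF -> 0
  row 10 [01010]: clauses=TTTTTF -> 0
  row 11 [01011]: clauses=TTTTTF -> 0
  row 12 [01100]: clauses=TTTFTF -> 0
  row 13 [01101]: clauses=TTTFTF -> 0
  row 14 [01110]: clauses=TTFFTF -> 0
  row 15 [01111]: clauses=TTFFTF -> 0
  row 16 [10000]: clauses=FTTTFT -> 0
  row 17 [10001]: clauses=TTTTFT -> 0
  row 18 [10010]: clauses=FTTTFT -> 0
  row 19 [10011]: clauses=TTTTFT -> 0
  row 20 [10100]: clauses=FFTTTT -> 0
  row 21 [10101]: clauses=TFTTTT -> 0
  row 22 [10110]: clauses=FFFTTT -> 0
  row 23 [10111]: clauses=TFFTTT -> 0
  row 24 [11000]: clauses=TTTTFF -> 0
  row 25 [11001]: clauses=TTTTFF -> 0
  row 26 [11010]: clauses=TTTTFF -> 0
  row 27 [11011]: clauses=TTTTFF -> 0
  row 28 [11100]: clauses=TTTTTF -> 0
  row 29 [11101]: clauses=TTTTTF -> 0
  row 30 [11110]: clauses=TTFTTF -> 0
  row 31 [11111]: clauses=TTFTTF -> 0
Full result column, 8 rows per line (x1,x2 fixed per line; x3,x4,x5 runs 000..111 left to right):
  rows 0-7 [x1,x2=00]: 01010000  (ones: 2)
  rows 8-15 [x1,x2=01]: 00000000  (ones: 0)
  rows 16-23 [x1,x2=10]: 00000000  (ones: 0)
  rows 24-31 [x1,x2=11]: 00000000  (ones: 0)
Satisfying assignments = 2+0+0+0 = 2

2


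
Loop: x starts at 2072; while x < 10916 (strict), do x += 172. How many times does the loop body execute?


Step 1: x goes from 2072 toward 10916 by 172; the body runs while x<10916, so iterations = ceil((bound-start)/step)
Step 2: Distance=8844
Step 3: ceil(8844/172)=52

52


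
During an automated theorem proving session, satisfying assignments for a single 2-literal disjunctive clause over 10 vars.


Step 1: Total=2^10=1024
Step 2: Unsat when all 2 false: 2^8=256
Step 3: Sat=1024-256=768

768


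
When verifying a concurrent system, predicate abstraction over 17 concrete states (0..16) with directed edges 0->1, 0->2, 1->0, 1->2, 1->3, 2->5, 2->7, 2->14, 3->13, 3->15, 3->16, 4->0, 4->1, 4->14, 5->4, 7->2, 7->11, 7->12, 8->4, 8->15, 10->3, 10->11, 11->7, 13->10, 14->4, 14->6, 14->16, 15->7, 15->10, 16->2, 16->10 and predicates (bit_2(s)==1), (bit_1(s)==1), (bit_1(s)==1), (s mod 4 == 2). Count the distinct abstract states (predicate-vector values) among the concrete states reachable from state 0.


BFS from 0:
Concrete reachable: {0, 1, 2, 3, 4, 5, 6, 7, 10, 11, 12, 13, 14, 15, 16}
Abstract via predicates (bit_2(s)==1), (bit_1(s)==1), (bit_1(s)==1), (s mod 4 == 2):
  (0,0,0,0) <- {0, 1, 16}
  (0,1,1,0) <- {3, 11}
  (0,1,1,1) <- {2, 10}
  (1,0,0,0) <- {4, 5, 12, 13}
  (1,1,1,0) <- {7, 15}
  (1,1,1,1) <- {6, 14}
Distinct abstract states = 6

6


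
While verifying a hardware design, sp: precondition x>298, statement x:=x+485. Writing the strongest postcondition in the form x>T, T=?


Formula: sp(P, x:=E) = exists old_x. (x = E[old_x/x]) AND P[old_x/x] (old_x is the value of x before the assignment; eliminate old_x by solving x = E[old_x/x] for old_x)
Step 1: Precondition P: x>298, i.e. old_x > 298
Step 2: Assignment gives x = old_x + 485, so old_x = x - 485
Step 3: Substitute into P: x - 485 > 298
Step 4: Simplify: x > 298+485 = 783

783


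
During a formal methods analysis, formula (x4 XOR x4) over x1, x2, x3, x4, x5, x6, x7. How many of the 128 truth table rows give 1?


Formula: (x4 XOR x4) over 7 vars (128 rows)
Evaluate each row (x1, x2, x3, x4, x5, x6, x7 as bits, MSB first):
  row 0 [0000000]: (0 XOR 0) -> 0
  row 1 [0000001]: (0 XOR 0) -> 0
  row 2 [0000010]: (0 XOR 0) -> 0
  row 3 [0000011]: (0 XOR 0) -> 0
  row 4 [0000100]: (0 XOR 0) -> 0
  (every remaining row is evaluated the same way; all 128 results are listed next)
Full result column, 8 rows per line (x1,x2,x3,x4 fixed per line; x5,x6,x7 runs 000..111 left to right):
  rows 0-7 [x1,x2,x3,x4=0000]: 00000000  (ones: 0)
  rows 8-15 [x1,x2,x3,x4=0001]: 00000000  (ones: 0)
  rows 16-23 [x1,x2,x3,x4=0010]: 00000000  (ones: 0)
  rows 24-31 [x1,x2,x3,x4=0011]: 00000000  (ones: 0)
  rows 32-39 [x1,x2,x3,x4=0100]: 00000000  (ones: 0)
  rows 40-47 [x1,x2,x3,x4=0101]: 00000000  (ones: 0)
  rows 48-55 [x1,x2,x3,x4=0110]: 00000000  (ones: 0)
  rows 56-63 [x1,x2,x3,x4=0111]: 00000000  (ones: 0)
  rows 64-71 [x1,x2,x3,x4=1000]: 00000000  (ones: 0)
  rows 72-79 [x1,x2,x3,x4=1001]: 00000000  (ones: 0)
  rows 80-87 [x1,x2,x3,x4=1010]: 00000000  (ones: 0)
  rows 88-95 [x1,x2,x3,x4=1011]: 00000000  (ones: 0)
  rows 96-103 [x1,x2,x3,x4=1100]: 00000000  (ones: 0)
  rows 104-111 [x1,x2,x3,x4=1101]: 00000000  (ones: 0)
  rows 112-119 [x1,x2,x3,x4=1110]: 00000000  (ones: 0)
  rows 120-127 [x1,x2,x3,x4=1111]: 00000000  (ones: 0)
Count of 1-rows = 0+0+0+0+0+0+0+0+0+0+0+0+0+0+0+0 = 0

0


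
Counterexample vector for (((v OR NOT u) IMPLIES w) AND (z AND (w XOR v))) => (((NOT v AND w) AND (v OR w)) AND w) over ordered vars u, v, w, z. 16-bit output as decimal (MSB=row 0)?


F1 = (((v OR NOT u) IMPLIES w) AND (z AND (w XOR v)))
F2 = (((NOT v AND w) AND (v OR w)) AND w)
Counterexample to F1=>F2 is where F1=1 and F2=0.
Evaluate each row (bits = u,v,w,z, MSB first):
  row 0 [0000]: F1=0 F2=0 -> F1&~F2 -> 0
  row 1 [0001]: F1=0 F2=0 -> F1&~F2 -> 0
  row 2 [0010]: F1=0 F2=1 -> F1&~F2 -> 0
  row 3 [0011]: F1=1 F2=1 -> F1&~F2 -> 0
  row 4 [0100]: F1=0 F2=0 -> F1&~F2 -> 0
  row 5 [0101]: F1=0 F2=0 -> F1&~F2 -> 0
  row 6 [0110]: F1=0 F2=0 -> F1&~F2 -> 0
  row 7 [0111]: F1=0 F2=0 -> F1&~F2 -> 0
  row 8 [1000]: F1=0 F2=0 -> F1&~F2 -> 0
  row 9 [1001]: F1=0 F2=0 -> F1&~F2 -> 0
  row 10 [1010]: F1=0 F2=1 -> F1&~F2 -> 0
  row 11 [1011]: F1=1 F2=1 -> F1&~F2 -> 0
  row 12 [1100]: F1=0 F2=0 -> F1&~F2 -> 0
  row 13 [1101]: F1=0 F2=0 -> F1&~F2 -> 0
  row 14 [1110]: F1=0 F2=0 -> F1&~F2 -> 0
  row 15 [1111]: F1=0 F2=0 -> F1&~F2 -> 0
Full result column, 4 rows per line (u,v fixed per line; w,z runs 00..11 left to right):
  rows 0-3 [u,v=00]: 0000  = hex 0
  rows 4-7 [u,v=01]: 0000  = hex 0
  rows 8-11 [u,v=10]: 0000  = hex 0
  rows 12-15 [u,v=11]: 0000  = hex 0
Counterexample vector (row 0 .. row 15) = 0000000000000000
Output column grouped in 4s = 0000 0000 0000 0000 = 0x0000
Convert to decimal digit by digit (value = value*16 + digit):
  0 -> 0
  0*16 + 0 = 0
  0*16 + 0 = 0
  0*16 + 0 = 0
Decimal = 0

0


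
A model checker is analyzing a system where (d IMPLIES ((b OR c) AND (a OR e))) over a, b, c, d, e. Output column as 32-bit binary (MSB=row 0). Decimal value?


Formula: (d IMPLIES ((b OR c) AND (a OR e))) over a, b, c, d, e (32 rows)
Evaluate each row (bits = a,b,c,d,e, MSB first):
  row 0 [00000]: (0 IMPLIES ((0 OR 0) AND (0 OR 0))) -> 1
  row 1 [00001]: (0 IMPLIES ((0 OR 0) AND (0 OR 1))) -> 1
  row 2 [00010]: (1 IMPLIES ((0 OR 0) AND (0 OR 0))) -> 0
  row 3 [00011]: (1 IMPLIES ((0 OR 0) AND (0 OR 1))) -> 0
  row 4 [00100]: (0 IMPLIES ((0 OR 1) AND (0 OR 0))) -> 1
  row 5 [00101]: (0 IMPLIES ((0 OR 1) AND (0 OR 1))) -> 1
  row 6 [00110]: (1 IMPLIES ((0 OR 1) AND (0 OR 0))) -> 0
  row 7 [00111]: (1 IMPLIES ((0 OR 1) AND (0 OR 1))) -> 1
  row 8 [01000]: (0 IMPLIES ((1 OR 0) AND (0 OR 0))) -> 1
  row 9 [01001]: (0 IMPLIES ((1 OR 0) AND (0 OR 1))) -> 1
  row 10 [01010]: (1 IMPLIES ((1 OR 0) AND (0 OR 0))) -> 0
  row 11 [01011]: (1 IMPLIES ((1 OR 0) AND (0 OR 1))) -> 1
  row 12 [01100]: (0 IMPLIES ((1 OR 1) AND (0 OR 0))) -> 1
  row 13 [01101]: (0 IMPLIES ((1 OR 1) AND (0 OR 1))) -> 1
  row 14 [01110]: (1 IMPLIES ((1 OR 1) AND (0 OR 0))) -> 0
  row 15 [01111]: (1 IMPLIES ((1 OR 1) AND (0 OR 1))) -> 1
  row 16 [10000]: (0 IMPLIES ((0 OR 0) AND (1 OR 0))) -> 1
  row 17 [10001]: (0 IMPLIES ((0 OR 0) AND (1 OR 1))) -> 1
  row 18 [10010]: (1 IMPLIES ((0 OR 0) AND (1 OR 0))) -> 0
  row 19 [10011]: (1 IMPLIES ((0 OR 0) AND (1 OR 1))) -> 0
  row 20 [10100]: (0 IMPLIES ((0 OR 1) AND (1 OR 0))) -> 1
  row 21 [10101]: (0 IMPLIES ((0 OR 1) AND (1 OR 1))) -> 1
  row 22 [10110]: (1 IMPLIES ((0 OR 1) AND (1 OR 0))) -> 1
  row 23 [10111]: (1 IMPLIES ((0 OR 1) AND (1 OR 1))) -> 1
  row 24 [11000]: (0 IMPLIES ((1 OR 0) AND (1 OR 0))) -> 1
  row 25 [11001]: (0 IMPLIES ((1 OR 0) AND (1 OR 1))) -> 1
  row 26 [11010]: (1 IMPLIES ((1 OR 0) AND (1 OR 0))) -> 1
  row 27 [11011]: (1 IMPLIES ((1 OR 0) AND (1 OR 1))) -> 1
  row 28 [11100]: (0 IMPLIES ((1 OR 1) AND (1 OR 0))) -> 1
  row 29 [11101]: (0 IMPLIES ((1 OR 1) AND (1 OR 1))) -> 1
  row 30 [11110]: (1 IMPLIES ((1 OR 1) AND (1 OR 0))) -> 1
  row 31 [11111]: (1 IMPLIES ((1 OR 1) AND (1 OR 1))) -> 1
Full result column, 4 rows per line (a,b,c fixed per line; d,e runs 00..11 left to right):
  rows 0-3 [a,b,c=000]: 1100  = hex C
  rows 4-7 [a,b,c=001]: 1101  = hex D
  rows 8-11 [a,b,c=010]: 1101  = hex D
  rows 12-15 [a,b,c=011]: 1101  = hex D
  rows 16-19 [a,b,c=100]: 1100  = hex C
  rows 20-23 [a,b,c=101]: 1111  = hex F
  rows 24-27 [a,b,c=110]: 1111  = hex F
  rows 28-31 [a,b,c=111]: 1111  = hex F
Output column (row 0 .. row 31) = 11001101110111011100111111111111
Output column grouped in 4s = 1100 1101 1101 1101 1100 1111 1111 1111 = 0xCDDDCFFF
Convert to decimal digit by digit (value = value*16 + digit):
  C -> 12
  12*16 + 13 (D) = 205
  205*16 + 13 (D) = 3293
  3293*16 + 13 (D) = 52701
  52701*16 + 12 (C) = 843228
  843228*16 + 15 (F) = 13491663
  13491663*16 + 15 (F) = 215866623
  215866623*16 + 15 (F) = 3453865983
Decimal = 3453865983

3453865983


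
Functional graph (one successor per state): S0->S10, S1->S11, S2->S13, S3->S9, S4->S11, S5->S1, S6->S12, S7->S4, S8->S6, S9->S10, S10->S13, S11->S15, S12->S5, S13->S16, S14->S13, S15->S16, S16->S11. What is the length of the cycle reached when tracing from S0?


Trace from S0 until a state repeats:
  S0 -> S10 -> S13 -> S16 -> S11 -> S15 -> S16
S16 first seen at step 3, revisited at step 6.
Cycle length = 6 - 3 = 3

3


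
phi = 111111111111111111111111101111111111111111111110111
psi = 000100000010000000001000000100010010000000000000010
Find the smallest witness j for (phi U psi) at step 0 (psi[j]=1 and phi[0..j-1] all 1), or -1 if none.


(phi U psi) at 0: need smallest j with psi[j]=1 and phi[i]=1 for all i in [0,j).
Scan from step 0:
  step 0: phi=1, psi=0 -> continue
  step 1: phi=1, psi=0 -> continue
  step 2: phi=1, psi=0 -> continue
  step 3: psi=1 and phi held for [0,3) -> witness found
Witness step = 3

3


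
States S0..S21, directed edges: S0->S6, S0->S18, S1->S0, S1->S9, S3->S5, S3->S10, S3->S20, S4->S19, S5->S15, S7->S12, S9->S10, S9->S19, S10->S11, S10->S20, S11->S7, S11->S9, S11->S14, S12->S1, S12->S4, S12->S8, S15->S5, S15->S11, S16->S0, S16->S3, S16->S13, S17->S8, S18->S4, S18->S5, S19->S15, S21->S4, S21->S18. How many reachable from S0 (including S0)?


BFS from S0:
  layer 0: {S0}
  layer 1: {S6, S18}
  layer 2: {S4, S5}
  layer 3: {S15, S19}
  layer 4: {S11}
  layer 5: {S7, S9, S14}
  layer 6: {S10, S12}
  layer 7: {S1, S8, S20}
Reachable set: {S0, S1, S4, S5, S6, S7, S8, S9, S10, S11, S12, S14, S15, S18, S19, S20}
Count = 16

16


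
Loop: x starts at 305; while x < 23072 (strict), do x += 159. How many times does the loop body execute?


Step 1: x goes from 305 toward 23072 by 159; the body runs while x<23072, so iterations = ceil((bound-start)/step)
Step 2: Distance=22767
Step 3: ceil(22767/159)=144

144


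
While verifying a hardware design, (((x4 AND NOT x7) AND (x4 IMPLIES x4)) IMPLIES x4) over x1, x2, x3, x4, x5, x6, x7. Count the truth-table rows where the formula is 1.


Formula: (((x4 AND NOT x7) AND (x4 IMPLIES x4)) IMPLIES x4) over 7 vars (128 rows)
Evaluate each row (x1, x2, x3, x4, x5, x6, x7 as bits, MSB first):
  row 0 [0000000]: (((0 AND NOT 0) AND (0 IMPLIES 0)) IMPLIES 0) -> 1
  row 1 [0000001]: (((0 AND NOT 1) AND (0 IMPLIES 0)) IMPLIES 0) -> 1
  row 2 [0000010]: (((0 AND NOT 0) AND (0 IMPLIES 0)) IMPLIES 0) -> 1
  row 3 [0000011]: (((0 AND NOT 1) AND (0 IMPLIES 0)) IMPLIES 0) -> 1
  row 4 [0000100]: (((0 AND NOT 0) AND (0 IMPLIES 0)) IMPLIES 0) -> 1
  (every remaining row is evaluated the same way; all 128 results are listed next)
Full result column, 8 rows per line (x1,x2,x3,x4 fixed per line; x5,x6,x7 runs 000..111 left to right):
  rows 0-7 [x1,x2,x3,x4=0000]: 11111111  (ones: 8)
  rows 8-15 [x1,x2,x3,x4=0001]: 11111111  (ones: 8)
  rows 16-23 [x1,x2,x3,x4=0010]: 11111111  (ones: 8)
  rows 24-31 [x1,x2,x3,x4=0011]: 11111111  (ones: 8)
  rows 32-39 [x1,x2,x3,x4=0100]: 11111111  (ones: 8)
  rows 40-47 [x1,x2,x3,x4=0101]: 11111111  (ones: 8)
  rows 48-55 [x1,x2,x3,x4=0110]: 11111111  (ones: 8)
  rows 56-63 [x1,x2,x3,x4=0111]: 11111111  (ones: 8)
  rows 64-71 [x1,x2,x3,x4=1000]: 11111111  (ones: 8)
  rows 72-79 [x1,x2,x3,x4=1001]: 11111111  (ones: 8)
  rows 80-87 [x1,x2,x3,x4=1010]: 11111111  (ones: 8)
  rows 88-95 [x1,x2,x3,x4=1011]: 11111111  (ones: 8)
  rows 96-103 [x1,x2,x3,x4=1100]: 11111111  (ones: 8)
  rows 104-111 [x1,x2,x3,x4=1101]: 11111111  (ones: 8)
  rows 112-119 [x1,x2,x3,x4=1110]: 11111111  (ones: 8)
  rows 120-127 [x1,x2,x3,x4=1111]: 11111111  (ones: 8)
Count of 1-rows = 8+8+8+8+8+8+8+8+8+8+8+8+8+8+8+8 = 128

128


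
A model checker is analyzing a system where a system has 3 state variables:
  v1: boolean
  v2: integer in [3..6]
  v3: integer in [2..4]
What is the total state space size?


State space = product of domain sizes of all variables.
Domain sizes:
  v1 (boolean): 2
  v2 (integer in [3..6]): 4
  v3 (integer in [2..4]): 3
Product = 2 * 4 * 3 = 24

24


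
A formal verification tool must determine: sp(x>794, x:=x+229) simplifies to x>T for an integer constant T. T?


Formula: sp(P, x:=E) = exists old_x. (x = E[old_x/x]) AND P[old_x/x] (old_x is the value of x before the assignment; eliminate old_x by solving x = E[old_x/x] for old_x)
Step 1: Precondition P: x>794, i.e. old_x > 794
Step 2: Assignment gives x = old_x + 229, so old_x = x - 229
Step 3: Substitute into P: x - 229 > 794
Step 4: Simplify: x > 794+229 = 1023

1023


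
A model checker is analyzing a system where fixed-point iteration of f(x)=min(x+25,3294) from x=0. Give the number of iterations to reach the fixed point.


Step 1: x=0, cap=3294, increment=25
Step 2: x grows by 25 each step until capped at 3294; fixed point is x=3294
Step 3: iterations = ceil(3294/25) = 132

132


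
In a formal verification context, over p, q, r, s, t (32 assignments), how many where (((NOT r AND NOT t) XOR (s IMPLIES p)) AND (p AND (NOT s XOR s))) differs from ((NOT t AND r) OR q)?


F1 = (((NOT r AND NOT t) XOR (s IMPLIES p)) AND (p AND (NOT s XOR s)))
F2 = ((NOT t AND r) OR q)
Evaluate both on each of 32 rows (bits = p,q,r,s,t):
  row 0 [00000]: F1=0 F2=0 -> 0
  row 1 [00001]: F1=0 F2=0 -> 0
  row 2 [00010]: F1=0 F2=0 -> 0
  row 3 [00011]: F1=0 F2=0 -> 0
  row 4 [00100]: F1=0 F2=1 (differ) -> 1
  row 5 [00101]: F1=0 F2=0 -> 0
  row 6 [00110]: F1=0 F2=1 (differ) -> 1
  row 7 [00111]: F1=0 F2=0 -> 0
  row 8 [01000]: F1=0 F2=1 (differ) -> 1
  row 9 [01001]: F1=0 F2=1 (differ) -> 1
  row 10 [01010]: F1=0 F2=1 (differ) -> 1
  row 11 [01011]: F1=0 F2=1 (differ) -> 1
  row 12 [01100]: F1=0 F2=1 (differ) -> 1
  row 13 [01101]: F1=0 F2=1 (differ) -> 1
  row 14 [01110]: F1=0 F2=1 (differ) -> 1
  row 15 [01111]: F1=0 F2=1 (differ) -> 1
  row 16 [10000]: F1=0 F2=0 -> 0
  row 17 [10001]: F1=1 F2=0 (differ) -> 1
  row 18 [10010]: F1=0 F2=0 -> 0
  row 19 [10011]: F1=1 F2=0 (differ) -> 1
  row 20 [10100]: F1=1 F2=1 -> 0
  row 21 [10101]: F1=1 F2=0 (differ) -> 1
  row 22 [10110]: F1=1 F2=1 -> 0
  row 23 [10111]: F1=1 F2=0 (differ) -> 1
  row 24 [11000]: F1=0 F2=1 (differ) -> 1
  row 25 [11001]: F1=1 F2=1 -> 0
  row 26 [11010]: F1=0 F2=1 (differ) -> 1
  row 27 [11011]: F1=1 F2=1 -> 0
  row 28 [11100]: F1=1 F2=1 -> 0
  row 29 [11101]: F1=1 F2=1 -> 0
  row 30 [11110]: F1=1 F2=1 -> 0
  row 31 [11111]: F1=1 F2=1 -> 0
Full result column, 8 rows per line (p,q fixed per line; r,s,t runs 000..111 left to right):
  rows 0-7 [p,q=00]: 00001010  (ones: 2)
  rows 8-15 [p,q=01]: 11111111  (ones: 8)
  rows 16-23 [p,q=10]: 01010101  (ones: 4)
  rows 24-31 [p,q=11]: 10100000  (ones: 2)
Disagreements = 2+8+4+2 = 16

16


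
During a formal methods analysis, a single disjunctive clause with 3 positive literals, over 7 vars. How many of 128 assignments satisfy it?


Step 1: Total=2^7=128
Step 2: Unsat when all 3 false: 2^4=16
Step 3: Sat=128-16=112

112


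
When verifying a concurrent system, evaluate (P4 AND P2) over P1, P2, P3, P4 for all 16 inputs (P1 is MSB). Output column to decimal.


Formula: (P4 AND P2) over P1, P2, P3, P4 (16 rows)
Evaluate each row (bits = P1,P2,P3,P4, MSB first):
  row 0 [0000]: (0 AND 0) -> 0
  row 1 [0001]: (1 AND 0) -> 0
  row 2 [0010]: (0 AND 0) -> 0
  row 3 [0011]: (1 AND 0) -> 0
  row 4 [0100]: (0 AND 1) -> 0
  row 5 [0101]: (1 AND 1) -> 1
  row 6 [0110]: (0 AND 1) -> 0
  row 7 [0111]: (1 AND 1) -> 1
  row 8 [1000]: (0 AND 0) -> 0
  row 9 [1001]: (1 AND 0) -> 0
  row 10 [1010]: (0 AND 0) -> 0
  row 11 [1011]: (1 AND 0) -> 0
  row 12 [1100]: (0 AND 1) -> 0
  row 13 [1101]: (1 AND 1) -> 1
  row 14 [1110]: (0 AND 1) -> 0
  row 15 [1111]: (1 AND 1) -> 1
Full result column, 4 rows per line (P1,P2 fixed per line; P3,P4 runs 00..11 left to right):
  rows 0-3 [P1,P2=00]: 0000  = hex 0
  rows 4-7 [P1,P2=01]: 0101  = hex 5
  rows 8-11 [P1,P2=10]: 0000  = hex 0
  rows 12-15 [P1,P2=11]: 0101  = hex 5
Output column (row 0 .. row 15) = 0000010100000101
Output column grouped in 4s = 0000 0101 0000 0101 = 0x0505
Convert to decimal digit by digit (value = value*16 + digit):
  0 -> 0
  0*16 + 5 = 5
  5*16 + 0 = 80
  80*16 + 5 = 1285
Decimal = 1285

1285


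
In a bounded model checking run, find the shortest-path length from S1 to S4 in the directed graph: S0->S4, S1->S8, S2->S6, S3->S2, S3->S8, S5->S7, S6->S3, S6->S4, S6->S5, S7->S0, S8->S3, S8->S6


BFS layer-by-layer from S1:
  dist 0: {S1}
  dist 1: {S8}
  dist 2: {S3, S6}
  dist 3: {S2, S4, S5}
  -> S4 reached at distance 3
Shortest path length = 3

3


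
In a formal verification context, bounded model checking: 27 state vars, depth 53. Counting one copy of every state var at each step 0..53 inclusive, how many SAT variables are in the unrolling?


BMC unrolls to depth k, creating one copy of each state var for steps 0..k.
Step count = 53 + 1 = 54 (steps 0 through 53)
Vars per step = 27
Total = 27 * 54 = 1458

1458


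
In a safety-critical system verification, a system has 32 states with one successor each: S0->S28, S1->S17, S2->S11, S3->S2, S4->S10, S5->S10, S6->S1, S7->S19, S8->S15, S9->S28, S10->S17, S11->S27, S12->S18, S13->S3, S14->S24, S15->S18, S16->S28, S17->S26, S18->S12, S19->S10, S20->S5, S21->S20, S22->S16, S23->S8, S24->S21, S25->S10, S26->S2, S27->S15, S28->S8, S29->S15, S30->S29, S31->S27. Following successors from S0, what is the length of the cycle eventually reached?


Trace from S0 until a state repeats:
  S0 -> S28 -> S8 -> S15 -> S18 -> S12 -> S18
S18 first seen at step 4, revisited at step 6.
Cycle length = 6 - 4 = 2

2


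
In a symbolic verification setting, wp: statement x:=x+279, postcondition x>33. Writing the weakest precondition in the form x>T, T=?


Formula: wp(x:=E, P) = P[E/x] (substitute E for x in postcondition)
Step 1: Postcondition: x>33
Step 2: Substitute x+279 for x: x+279>33
Step 3: Solve for x: x > 33-279 = -246

-246
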